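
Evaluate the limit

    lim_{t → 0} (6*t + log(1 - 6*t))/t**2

-18

Direct substitution gives 0/0.
Apply L'Hôpital: lim (6 - 6/(1 - 6*t))/(2*t), still 0/0.
After 2 applications of L'Hôpital's rule the quotient is (-36/(1 - 6*t)^2)/(2); substituting t = 0 gives -18.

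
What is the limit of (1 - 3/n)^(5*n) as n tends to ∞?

e^(-15)

Write it as [(1 - 3/n)^n]^(5) · (1 - 3/n)^(0). The bracketed term tends to e^(-3) and the second factor to 1, so the limit is e^(-15).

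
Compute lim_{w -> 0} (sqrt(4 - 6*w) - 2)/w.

Substitution gives 0/0. Multiply numerator and denominator by the conjugate √(4 - 6w) + √4.
The numerator becomes (4 - 6w) − 4 = -6w, so the expression simplifies to -6/(√(4 - 6w) + √4).
Letting w → 0 gives -6/(2√4) = -3/2.

-3/2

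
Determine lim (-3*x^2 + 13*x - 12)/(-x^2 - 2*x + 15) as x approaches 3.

5/8

At x = 3 both the top and bottom vanish — a removable singularity. Factoring out (x - 3) from each leaves (4 - 3*x)/(-x - 5), which at x = 3 equals 5/8.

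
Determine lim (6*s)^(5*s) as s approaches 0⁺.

Base → 0⁺ and exponent → 0⁺: a 0^0 form.
Take logs: 5s·ln(6s). This is 0·(−∞); rewriting as ln(6s)/(1/(5s)) and applying L'Hôpital gives 0.
Hence the limit is e^0 = 1.

1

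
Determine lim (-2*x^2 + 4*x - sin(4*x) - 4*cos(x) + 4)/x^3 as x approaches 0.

32/3

Substitution gives 0/0 (the numerator vanishes to order 3).
Expand each term to order x^3: the coefficient of x^3 in −sin(4x) is 32/3 and in -4·cos(x) is 0.
Lower-order terms cancel with the polynomial part, so the numerator is (32/3)·x^3 + o(x^3), and the limit is (32/3)/(1) = 32/3.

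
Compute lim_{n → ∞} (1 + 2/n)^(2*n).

e^(4)

The base → 1 and the exponent → ∞: a 1^∞ form.
Take logarithms: (2n)·ln(1 + 2/n). Since ln(1+u) ~ u for small u, this behaves like (2n)·(2/n) → 4.
So the limit is e^(4).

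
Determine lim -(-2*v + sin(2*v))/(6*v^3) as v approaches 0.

2/9

Direct substitution gives 0/0.
Apply L'Hôpital: lim (2*cos(2*v) - 2)/(-18*v^2), still 0/0.
Apply L'Hôpital: lim (-4*sin(2*v))/(-36*v), still 0/0.
After 3 applications of L'Hôpital's rule the quotient is (-8*cos(2*v))/(-36); substituting v = 0 gives 2/9.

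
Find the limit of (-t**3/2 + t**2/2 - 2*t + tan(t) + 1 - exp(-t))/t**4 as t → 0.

-1/24

Substitution gives 0/0 (the numerator vanishes to order 4).
Expand each term to order t^4: the coefficient of t^4 in tan(t) is 0 and in −e^(-t) is -1/24.
Lower-order terms cancel with the polynomial part, so the numerator is (-1/24)·t^4 + o(t^4), and the limit is (-1/24)/(1) = -1/24.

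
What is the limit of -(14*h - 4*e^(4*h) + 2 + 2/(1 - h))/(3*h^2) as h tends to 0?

10

Substitution gives 0/0; apply L'Hôpital's rule 2 times.
After differentiating numerator and denominator 2 times the quotient is (-64*e^(4*h) - 4/(h - 1)^3)/(-6); at h = 0 this is 10.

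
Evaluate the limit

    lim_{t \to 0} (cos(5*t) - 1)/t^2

Direct substitution gives 0/0.
Apply L'Hôpital: lim (-5*sin(5*t))/(2*t), still 0/0.
After 2 applications of L'Hôpital's rule the quotient is (-25*cos(5*t))/(2); substituting t = 0 gives -25/2.

-25/2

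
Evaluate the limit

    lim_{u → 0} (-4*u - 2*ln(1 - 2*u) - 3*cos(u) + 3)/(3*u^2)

11/6

Substitution gives 0/0 (the numerator vanishes to order 2).
Expand each term to order u^2: the coefficient of u^2 in -2·ln(1 - 2u) is 4 and in -3·cos(u) is 3/2.
Lower-order terms cancel with the polynomial part, so the numerator is (11/2)·u^2 + o(u^2), and the limit is (11/2)/(3) = 11/6.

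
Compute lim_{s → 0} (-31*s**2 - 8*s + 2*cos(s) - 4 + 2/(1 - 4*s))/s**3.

Substitution gives 0/0; apply L'Hôpital's rule 3 times.
After differentiating numerator and denominator 3 times the quotient is (2*sin(s) + 768/(4*s - 1)^4)/(6); at s = 0 this is 128.

128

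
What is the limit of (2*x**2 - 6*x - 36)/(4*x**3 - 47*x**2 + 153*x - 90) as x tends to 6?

6/7

Since x = 6 makes numerator and denominator zero, (x - 6) divides both.
Cancelling it gives (2*x + 6)/(4*x^2 - 23*x + 15); now plug in x = 6 to get 6/7.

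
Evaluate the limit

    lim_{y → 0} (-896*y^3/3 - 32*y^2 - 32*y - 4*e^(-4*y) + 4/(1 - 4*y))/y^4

2944/3

Substitution gives 0/0 (the numerator vanishes to order 4).
Expand each term to order y^4: the coefficient of y^4 in 4·1/(1 - 4y) is 1024 and in -4·e^(-4y) is -128/3.
Lower-order terms cancel with the polynomial part, so the numerator is (2944/3)·y^4 + o(y^4), and the limit is (2944/3)/(1) = 2944/3.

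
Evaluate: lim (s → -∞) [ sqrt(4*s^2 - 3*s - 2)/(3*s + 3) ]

-2/3

For large |s|, √(4*s^2 - 3*s - 2) ≈ √4·|s| and the denominator ≈ 3s.
Since s → −∞, |s| = −s, giving −√4/(3) = -2/3.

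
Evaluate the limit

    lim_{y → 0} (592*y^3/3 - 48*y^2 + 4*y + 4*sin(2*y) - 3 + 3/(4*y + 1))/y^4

768

Substitution gives 0/0 (the numerator vanishes to order 4).
Expand each term to order y^4: the coefficient of y^4 in 4·sin(2y) is 0 and in 3·1/(1 + 4y) is 768.
Lower-order terms cancel with the polynomial part, so the numerator is (768)·y^4 + o(y^4), and the limit is (768)/(1) = 768.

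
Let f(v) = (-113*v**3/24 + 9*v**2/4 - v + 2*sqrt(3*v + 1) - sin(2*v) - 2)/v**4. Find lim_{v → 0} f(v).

-405/64

Substitution gives 0/0; apply L'Hôpital's rule 4 times.
After differentiating numerator and denominator 4 times the quotient is (-16*sin(2*v) - 1215/(8*(3*v + 1)^(7/2)))/(24); at v = 0 this is -405/64.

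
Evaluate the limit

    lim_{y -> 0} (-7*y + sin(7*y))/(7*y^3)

-49/6

Direct substitution gives 0/0.
Apply L'Hôpital: lim (7*cos(7*y) - 7)/(21*y^2), still 0/0.
Apply L'Hôpital: lim (-49*sin(7*y))/(42*y), still 0/0.
After 3 applications of L'Hôpital's rule the quotient is (-343*cos(7*y))/(42); substituting y = 0 gives -49/6.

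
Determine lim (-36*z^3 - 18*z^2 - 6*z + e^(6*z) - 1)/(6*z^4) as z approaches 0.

Direct substitution gives 0/0.
Apply L'Hôpital: lim (-108*z^2 - 36*z + 6*e^(6*z) - 6)/(24*z^3), still 0/0.
Apply L'Hôpital: lim (-216*z + 36*e^(6*z) - 36)/(72*z^2), still 0/0.
Apply L'Hôpital: lim (216*e^(6*z) - 216)/(144*z), still 0/0.
After 4 applications of L'Hôpital's rule the quotient is (1296*e^(6*z))/(144); substituting z = 0 gives 9.

9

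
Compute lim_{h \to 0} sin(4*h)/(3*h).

Substitution gives 0/0.
Write it as (4/3)·sin(4h)/(4h); since sin(u)/u → 1, the limit is 4/3.

4/3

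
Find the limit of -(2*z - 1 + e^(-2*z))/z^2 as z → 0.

Direct substitution gives 0/0.
Apply L'Hôpital: lim (2 - 2*e^(-2*z))/(-2*z), still 0/0.
After 2 applications of L'Hôpital's rule the quotient is (4*e^(-2*z))/(-2); substituting z = 0 gives -2.

-2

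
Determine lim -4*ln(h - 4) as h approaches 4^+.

∞

As h → 4⁺, h - 4 → 0⁺ and ln(h - 4) → −∞.
Multiplying by -4 gives ∞.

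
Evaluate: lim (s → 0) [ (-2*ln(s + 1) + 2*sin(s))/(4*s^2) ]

1/4

Substitution gives 0/0 (the numerator vanishes to order 2).
Expand each term to order s^2: the coefficient of s^2 in -2·ln(1 + s) is 1 and in 2·sin(s) is 0.
Lower-order terms cancel with the polynomial part, so the numerator is (1)·s^2 + o(s^2), and the limit is (1)/(4) = 1/4.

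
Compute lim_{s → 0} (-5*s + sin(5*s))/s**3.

Direct substitution gives 0/0.
Apply L'Hôpital: lim (5*cos(5*s) - 5)/(3*s^2), still 0/0.
Apply L'Hôpital: lim (-25*sin(5*s))/(6*s), still 0/0.
After 3 applications of L'Hôpital's rule the quotient is (-125*cos(5*s))/(6); substituting s = 0 gives -125/6.

-125/6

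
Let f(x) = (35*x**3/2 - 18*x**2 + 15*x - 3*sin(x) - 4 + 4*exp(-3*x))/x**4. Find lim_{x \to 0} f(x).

Substitution gives 0/0 (the numerator vanishes to order 4).
Expand each term to order x^4: the coefficient of x^4 in 4·e^(-3x) is 27/2 and in -3·sin(x) is 0.
Lower-order terms cancel with the polynomial part, so the numerator is (27/2)·x^4 + o(x^4), and the limit is (27/2)/(1) = 27/2.

27/2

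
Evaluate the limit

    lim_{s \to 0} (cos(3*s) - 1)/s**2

-9/2

Direct substitution gives 0/0.
Apply L'Hôpital: lim (-3*sin(3*s))/(2*s), still 0/0.
After 2 applications of L'Hôpital's rule the quotient is (-9*cos(3*s))/(2); substituting s = 0 gives -9/2.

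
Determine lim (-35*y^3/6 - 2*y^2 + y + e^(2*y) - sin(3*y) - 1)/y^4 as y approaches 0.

Substitution gives 0/0 (the numerator vanishes to order 4).
Expand each term to order y^4: the coefficient of y^4 in −sin(3y) is 0 and in e^(2y) is 2/3.
Lower-order terms cancel with the polynomial part, so the numerator is (2/3)·y^4 + o(y^4), and the limit is (2/3)/(1) = 2/3.

2/3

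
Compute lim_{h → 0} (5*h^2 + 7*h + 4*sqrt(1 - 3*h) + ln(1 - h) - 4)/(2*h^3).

Substitution gives 0/0; apply L'Hôpital's rule 3 times.
After differentiating numerator and denominator 3 times the quotient is (2/(h - 1)^3 - 81/(2*(1 - 3*h)^(5/2)))/(12); at h = 0 this is -85/24.

-85/24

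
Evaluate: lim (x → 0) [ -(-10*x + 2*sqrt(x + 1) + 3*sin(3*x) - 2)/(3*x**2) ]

1/12

Substitution gives 0/0; apply L'Hôpital's rule 2 times.
After differentiating numerator and denominator 2 times the quotient is (-27*sin(3*x) - 1/(2*(x + 1)^(3/2)))/(-6); at x = 0 this is 1/12.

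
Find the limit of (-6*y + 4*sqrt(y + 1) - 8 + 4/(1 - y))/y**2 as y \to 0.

7/2

Substitution gives 0/0; apply L'Hôpital's rule 2 times.
After differentiating numerator and denominator 2 times the quotient is (-1/(y + 1)^(3/2) - 8/(y - 1)^3)/(2); at y = 0 this is 7/2.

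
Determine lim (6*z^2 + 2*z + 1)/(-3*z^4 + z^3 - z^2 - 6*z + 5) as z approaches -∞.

0

The denominator has degree 4 and the numerator degree 2. Dividing numerator and denominator by z^4 sends every term to 0 except the leading denominator term, so the limit is 0.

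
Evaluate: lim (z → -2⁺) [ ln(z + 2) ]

As z → -2⁺, z + 2 → 0⁺ and ln(z + 2) → −∞.
Multiplying by 1 gives -∞.

-∞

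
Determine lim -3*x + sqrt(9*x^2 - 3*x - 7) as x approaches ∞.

This has the form ∞ − ∞. Multiply and divide by the conjugate √(9*x^2 - 3*x - 7) + 3x.
That gives (-3x - 7) / (√(9*x^2 - 3*x - 7) + 3x).
Divide numerator and denominator by x: the limit is -3/(2·3) = -1/2.

-1/2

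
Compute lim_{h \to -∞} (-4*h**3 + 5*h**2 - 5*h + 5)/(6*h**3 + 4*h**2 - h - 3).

-2/3

Numerator and denominator both have degree 3.
Dividing every term by h^3, all lower-order terms vanish and the limit is the ratio of leading coefficients, -4/(6) = -2/3.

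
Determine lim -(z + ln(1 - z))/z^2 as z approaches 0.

1/2

Direct substitution gives 0/0.
Apply L'Hôpital: lim (1 - 1/(1 - z))/(-2*z), still 0/0.
After 2 applications of L'Hôpital's rule the quotient is (-1/(1 - z)^2)/(-2); substituting z = 0 gives 1/2.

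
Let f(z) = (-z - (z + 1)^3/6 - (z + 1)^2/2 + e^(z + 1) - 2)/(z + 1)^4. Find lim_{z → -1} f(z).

1/24

Direct substitution gives 0/0.
Apply L'Hôpital: lim (-z - (z + 1)^2/2 + e^(z + 1) - 2)/(4*(z + 1)^3), still 0/0.
Apply L'Hôpital: lim (-z + e^(z + 1) - 2)/(12*(z + 1)^2), still 0/0.
Apply L'Hôpital: lim (e^(z + 1) - 1)/(24*z + 24), still 0/0.
After 4 applications of L'Hôpital's rule the quotient is (e^(z + 1))/(24); substituting z = -1 gives 1/24.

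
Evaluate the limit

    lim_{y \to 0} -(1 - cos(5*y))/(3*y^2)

-25/6

Substitution gives 0/0.
Use (1 − cos u)/u² → 1/2 with u = 5y: the limit is 5²/(2·(-3)) = -25/6.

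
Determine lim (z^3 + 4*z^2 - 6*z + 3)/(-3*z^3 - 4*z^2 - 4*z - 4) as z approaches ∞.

-1/3

Numerator and denominator both have degree 3.
Dividing every term by z^3, all lower-order terms vanish and the limit is the ratio of leading coefficients, 1/(-3) = -1/3.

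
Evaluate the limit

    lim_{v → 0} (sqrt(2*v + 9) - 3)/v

A 0/0 form; rationalise with √(9 + 2v) + √9. This collapses the numerator to 2v, leaving 2/(√(9 + 2v) + √9) → 2/(2√9) = 1/3.

1/3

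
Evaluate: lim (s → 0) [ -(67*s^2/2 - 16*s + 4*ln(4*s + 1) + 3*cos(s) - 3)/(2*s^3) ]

Substitution gives 0/0; apply L'Hôpital's rule 3 times.
After differentiating numerator and denominator 3 times the quotient is (3*sin(s) + 512/(4*s + 1)^3)/(-12); at s = 0 this is -128/3.

-128/3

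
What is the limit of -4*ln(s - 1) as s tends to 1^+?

As s → 1⁺, s - 1 → 0⁺ and ln(s - 1) → −∞.
Multiplying by -4 gives ∞.

∞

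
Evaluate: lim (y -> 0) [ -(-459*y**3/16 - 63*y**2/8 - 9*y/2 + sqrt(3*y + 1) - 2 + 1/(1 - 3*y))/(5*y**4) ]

Substitution gives 0/0 (the numerator vanishes to order 4).
Expand each term to order y^4: the coefficient of y^4 in 1/(1 - 3y) is 81 and in √(1 + 3y) is -405/128.
Lower-order terms cancel with the polynomial part, so the numerator is (9963/128)·y^4 + o(y^4), and the limit is (9963/128)/(-5) = -9963/640.

-9963/640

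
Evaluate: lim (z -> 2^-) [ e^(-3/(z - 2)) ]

∞

As z → 2⁻, -3/(z - 2) → +∞, so e^(-3/(z - 2)) → ∞.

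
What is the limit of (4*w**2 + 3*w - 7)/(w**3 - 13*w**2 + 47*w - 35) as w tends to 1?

11/24

At w = 1 both the top and bottom vanish — a removable singularity. Factoring out (w - 1) from each leaves (4*w + 7)/(w^2 - 12*w + 35), which at w = 1 equals 11/24.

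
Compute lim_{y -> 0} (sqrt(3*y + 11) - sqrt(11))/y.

3*√(11)/22

Substitution gives 0/0. Multiply numerator and denominator by the conjugate √(11 + 3y) + √11.
The numerator becomes (11 + 3y) − 11 = 3y, so the expression simplifies to 3/(√(11 + 3y) + √11).
Letting y → 0 gives 3/(2√11) = 3*√(11)/22.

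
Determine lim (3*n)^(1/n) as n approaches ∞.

1

Base → ∞ and exponent → 0: an ∞^0 form.
Take logs: (1/n)·ln(3·n^1) = (ln 3 + 1·ln n)/n → 0.
So the limit is e^0 = 1.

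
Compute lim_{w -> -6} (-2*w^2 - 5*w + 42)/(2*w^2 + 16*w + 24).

Direct substitution gives 0/0, so factor. Both numerator and denominator have (w + 6) as a factor.
After cancelling, the expression reduces to (7 - 2*w)/(2*w + 4).
Substituting w = -6 gives -19/8.

-19/8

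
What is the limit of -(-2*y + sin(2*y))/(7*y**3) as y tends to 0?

Direct substitution gives 0/0.
Apply L'Hôpital: lim (2*cos(2*y) - 2)/(-21*y^2), still 0/0.
Apply L'Hôpital: lim (-4*sin(2*y))/(-42*y), still 0/0.
After 3 applications of L'Hôpital's rule the quotient is (-8*cos(2*y))/(-42); substituting y = 0 gives 4/21.

4/21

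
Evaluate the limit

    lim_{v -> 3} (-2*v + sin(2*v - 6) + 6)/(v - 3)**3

-4/3

Direct substitution gives 0/0.
Apply L'Hôpital: lim (2*cos(2*v - 6) - 2)/(3*(v - 3)^2), still 0/0.
Apply L'Hôpital: lim (-4*sin(2*v - 6))/(6*v - 18), still 0/0.
After 3 applications of L'Hôpital's rule the quotient is (-8*cos(2*v - 6))/(6); substituting v = 3 gives -4/3.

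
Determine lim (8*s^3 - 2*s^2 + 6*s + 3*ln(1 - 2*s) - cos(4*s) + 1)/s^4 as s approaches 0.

Substitution gives 0/0; apply L'Hôpital's rule 4 times.
After differentiating numerator and denominator 4 times the quotient is (-256*cos(4*s) - 288/(2*s - 1)^4)/(24); at s = 0 this is -68/3.

-68/3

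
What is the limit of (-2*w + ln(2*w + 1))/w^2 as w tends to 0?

-2

Direct substitution gives 0/0.
Apply L'Hôpital: lim (-2 + 2/(2*w + 1))/(2*w), still 0/0.
After 2 applications of L'Hôpital's rule the quotient is (-4/(2*w + 1)^2)/(2); substituting w = 0 gives -2.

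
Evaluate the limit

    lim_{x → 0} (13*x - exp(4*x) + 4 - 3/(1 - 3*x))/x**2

Substitution gives 0/0 (the numerator vanishes to order 2).
Expand each term to order x^2: the coefficient of x^2 in −e^(4x) is -8 and in -3·1/(1 - 3x) is -27.
Lower-order terms cancel with the polynomial part, so the numerator is (-35)·x^2 + o(x^2), and the limit is (-35)/(1) = -35.

-35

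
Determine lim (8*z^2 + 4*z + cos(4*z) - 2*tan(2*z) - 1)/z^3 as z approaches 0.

-16/3

Substitution gives 0/0 (the numerator vanishes to order 3).
Expand each term to order z^3: the coefficient of z^3 in cos(4z) is 0 and in -2·tan(2z) is -16/3.
Lower-order terms cancel with the polynomial part, so the numerator is (-16/3)·z^3 + o(z^3), and the limit is (-16/3)/(1) = -16/3.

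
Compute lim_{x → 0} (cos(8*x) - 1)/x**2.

-32

Direct substitution gives 0/0.
Apply L'Hôpital: lim (-8*sin(8*x))/(2*x), still 0/0.
After 2 applications of L'Hôpital's rule the quotient is (-64*cos(8*x))/(2); substituting x = 0 gives -32.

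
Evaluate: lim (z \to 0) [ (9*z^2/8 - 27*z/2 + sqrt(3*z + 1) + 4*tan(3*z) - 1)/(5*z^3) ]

Substitution gives 0/0 (the numerator vanishes to order 3).
Expand each term to order z^3: the coefficient of z^3 in 4·tan(3z) is 36 and in √(1 + 3z) is 27/16.
Lower-order terms cancel with the polynomial part, so the numerator is (603/16)·z^3 + o(z^3), and the limit is (603/16)/(5) = 603/80.

603/80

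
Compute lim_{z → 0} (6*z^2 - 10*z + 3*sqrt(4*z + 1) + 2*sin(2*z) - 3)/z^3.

Substitution gives 0/0 (the numerator vanishes to order 3).
Expand each term to order z^3: the coefficient of z^3 in 3·√(1 + 4z) is 12 and in 2·sin(2z) is -8/3.
Lower-order terms cancel with the polynomial part, so the numerator is (28/3)·z^3 + o(z^3), and the limit is (28/3)/(1) = 28/3.

28/3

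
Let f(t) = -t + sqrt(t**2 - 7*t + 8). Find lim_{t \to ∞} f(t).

This has the form ∞ − ∞. Multiply and divide by the conjugate √(t^2 - 7*t + 8) + t.
That gives (-7t + 8) / (√(t^2 - 7*t + 8) + t).
Divide numerator and denominator by t: the limit is -7/(2·1) = -7/2.

-7/2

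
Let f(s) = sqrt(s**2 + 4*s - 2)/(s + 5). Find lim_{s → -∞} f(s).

-1

For large |s|, √(s^2 + 4*s - 2) ≈ √1·|s| and the denominator ≈ s.
Since s → −∞, |s| = −s, giving −√1/(1) = -1.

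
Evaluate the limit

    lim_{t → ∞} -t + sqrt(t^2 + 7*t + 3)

This has the form ∞ − ∞. Multiply and divide by the conjugate √(t^2 + 7*t + 3) + t.
That gives (7t + 3) / (√(t^2 + 7*t + 3) + t).
Divide numerator and denominator by t: the limit is 7/(2·1) = 7/2.

7/2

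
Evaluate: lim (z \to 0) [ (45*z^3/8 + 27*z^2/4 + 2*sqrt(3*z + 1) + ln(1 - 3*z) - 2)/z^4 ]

Substitution gives 0/0 (the numerator vanishes to order 4).
Expand each term to order z^4: the coefficient of z^4 in ln(1 - 3z) is -81/4 and in 2·√(1 + 3z) is -405/64.
Lower-order terms cancel with the polynomial part, so the numerator is (-1701/64)·z^4 + o(z^4), and the limit is (-1701/64)/(1) = -1701/64.

-1701/64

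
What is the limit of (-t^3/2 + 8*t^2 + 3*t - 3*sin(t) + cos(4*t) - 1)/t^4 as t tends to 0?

Substitution gives 0/0; apply L'Hôpital's rule 4 times.
After differentiating numerator and denominator 4 times the quotient is (-3*sin(t) + 256*cos(4*t))/(24); at t = 0 this is 32/3.

32/3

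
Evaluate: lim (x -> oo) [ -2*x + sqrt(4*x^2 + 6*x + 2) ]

3/2

This has the form ∞ − ∞. Multiply and divide by the conjugate √(4*x^2 + 6*x + 2) + 2x.
That gives (6x + 2) / (√(4*x^2 + 6*x + 2) + 2x).
Divide numerator and denominator by x: the limit is 6/(2·2) = 3/2.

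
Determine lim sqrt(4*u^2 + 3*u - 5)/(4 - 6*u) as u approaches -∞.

1/3

For large |u|, √(4*u^2 + 3*u - 5) ≈ √4·|u| and the denominator ≈ -6u.
Since u → −∞, |u| = −u, giving −√4/(-6) = 1/3.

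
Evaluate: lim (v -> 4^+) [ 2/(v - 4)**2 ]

∞

As v → 4⁺, (v - 4) → 0⁺, so (v - 4)^2 → 0⁺ and 2/(v - 4)^2 → ∞.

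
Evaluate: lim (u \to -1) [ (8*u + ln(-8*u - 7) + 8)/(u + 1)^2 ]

-32

Direct substitution gives 0/0.
Apply L'Hôpital: lim (8 - 8/(-8*u - 7))/(2*u + 2), still 0/0.
After 2 applications of L'Hôpital's rule the quotient is (-64/(-8*u - 7)^2)/(2); substituting u = -1 gives -32.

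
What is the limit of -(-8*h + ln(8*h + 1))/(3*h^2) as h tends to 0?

32/3

Direct substitution gives 0/0.
Apply L'Hôpital: lim (-8 + 8/(8*h + 1))/(-6*h), still 0/0.
After 2 applications of L'Hôpital's rule the quotient is (-64/(8*h + 1)^2)/(-6); substituting h = 0 gives 32/3.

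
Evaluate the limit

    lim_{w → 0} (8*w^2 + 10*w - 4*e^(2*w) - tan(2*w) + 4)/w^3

Substitution gives 0/0 (the numerator vanishes to order 3).
Expand each term to order w^3: the coefficient of w^3 in −tan(2w) is -8/3 and in -4·e^(2w) is -16/3.
Lower-order terms cancel with the polynomial part, so the numerator is (-8)·w^3 + o(w^3), and the limit is (-8)/(1) = -8.

-8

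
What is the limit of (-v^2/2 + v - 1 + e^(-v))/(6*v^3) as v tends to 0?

-1/36

Direct substitution gives 0/0.
Apply L'Hôpital: lim (-v + 1 - e^(-v))/(18*v^2), still 0/0.
Apply L'Hôpital: lim (-1 + e^(-v))/(36*v), still 0/0.
After 3 applications of L'Hôpital's rule the quotient is (-e^(-v))/(36); substituting v = 0 gives -1/36.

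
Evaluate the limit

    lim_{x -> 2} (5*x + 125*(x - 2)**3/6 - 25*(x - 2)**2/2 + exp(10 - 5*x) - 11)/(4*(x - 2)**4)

Direct substitution gives 0/0.
Apply L'Hôpital: lim (-25*x + 125*(x - 2)^2/2 - 5*e^(10 - 5*x) + 55)/(16*(x - 2)^3), still 0/0.
Apply L'Hôpital: lim (125*x + 25*e^(10 - 5*x) - 275)/(48*(x - 2)^2), still 0/0.
Apply L'Hôpital: lim (125 - 125*e^(10 - 5*x))/(96*x - 192), still 0/0.
After 4 applications of L'Hôpital's rule the quotient is (625*e^(10 - 5*x))/(96); substituting x = 2 gives 625/96.

625/96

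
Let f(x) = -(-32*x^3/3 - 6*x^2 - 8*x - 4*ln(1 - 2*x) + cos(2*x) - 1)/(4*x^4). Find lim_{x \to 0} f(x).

Substitution gives 0/0; apply L'Hôpital's rule 4 times.
After differentiating numerator and denominator 4 times the quotient is (16*cos(2*x) + 384/(2*x - 1)^4)/(-96); at x = 0 this is -25/6.

-25/6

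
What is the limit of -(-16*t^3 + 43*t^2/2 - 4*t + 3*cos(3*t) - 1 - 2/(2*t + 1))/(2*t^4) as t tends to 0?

175/16

Substitution gives 0/0 (the numerator vanishes to order 4).
Expand each term to order t^4: the coefficient of t^4 in 3·cos(3t) is 81/8 and in -2·1/(1 + 2t) is -32.
Lower-order terms cancel with the polynomial part, so the numerator is (-175/8)·t^4 + o(t^4), and the limit is (-175/8)/(-2) = 175/16.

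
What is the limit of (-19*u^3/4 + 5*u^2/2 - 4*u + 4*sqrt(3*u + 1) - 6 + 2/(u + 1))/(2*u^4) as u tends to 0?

-341/64

Substitution gives 0/0; apply L'Hôpital's rule 4 times.
After differentiating numerator and denominator 4 times the quotient is (-1215/(4*(3*u + 1)^(7/2)) + 48/(u + 1)^5)/(48); at u = 0 this is -341/64.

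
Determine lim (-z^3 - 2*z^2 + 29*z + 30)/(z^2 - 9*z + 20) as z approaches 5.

Since z = 5 makes numerator and denominator zero, (z - 5) divides both.
Cancelling it gives (-z^2 - 7*z - 6)/(z - 4); now plug in z = 5 to get -66.

-66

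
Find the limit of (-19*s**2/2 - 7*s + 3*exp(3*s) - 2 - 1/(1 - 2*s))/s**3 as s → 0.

Substitution gives 0/0; apply L'Hôpital's rule 3 times.
After differentiating numerator and denominator 3 times the quotient is (81*e^(3*s) - 48/(2*s - 1)^4)/(6); at s = 0 this is 11/2.

11/2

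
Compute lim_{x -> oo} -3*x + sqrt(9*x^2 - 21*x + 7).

-7/2

An ∞ − ∞ form. Rationalising with the conjugate, the difference becomes (-21x + 7) / (√(9*x^2 - 21*x + 7) + 3x).
For large x the denominator behaves like 2·3x, so the quotient tends to -21/6 = -7/2.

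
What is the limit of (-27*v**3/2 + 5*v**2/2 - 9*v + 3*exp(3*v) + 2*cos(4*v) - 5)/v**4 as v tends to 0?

755/24

Substitution gives 0/0 (the numerator vanishes to order 4).
Expand each term to order v^4: the coefficient of v^4 in 2·cos(4v) is 64/3 and in 3·e^(3v) is 81/8.
Lower-order terms cancel with the polynomial part, so the numerator is (755/24)·v^4 + o(v^4), and the limit is (755/24)/(1) = 755/24.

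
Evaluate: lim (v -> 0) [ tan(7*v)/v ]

7

Substitution gives 0/0.
Since tan(u)/u → 1 as u → 0, tan(7v)/(7v) → 1 and the limit is 7.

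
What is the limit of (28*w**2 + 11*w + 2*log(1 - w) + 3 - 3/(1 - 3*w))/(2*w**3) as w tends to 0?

-245/6

Substitution gives 0/0; apply L'Hôpital's rule 3 times.
After differentiating numerator and denominator 3 times the quotient is (-486/(3*w - 1)^4 + 4/(w - 1)^3)/(12); at w = 0 this is -245/6.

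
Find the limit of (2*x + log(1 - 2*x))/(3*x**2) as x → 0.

Direct substitution gives 0/0.
Apply L'Hôpital: lim (2 - 2/(1 - 2*x))/(6*x), still 0/0.
After 2 applications of L'Hôpital's rule the quotient is (-4/(1 - 2*x)^2)/(6); substituting x = 0 gives -2/3.

-2/3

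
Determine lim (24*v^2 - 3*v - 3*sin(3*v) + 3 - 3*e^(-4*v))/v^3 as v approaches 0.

Substitution gives 0/0 (the numerator vanishes to order 3).
Expand each term to order v^3: the coefficient of v^3 in -3·e^(-4v) is 32 and in -3·sin(3v) is 27/2.
Lower-order terms cancel with the polynomial part, so the numerator is (91/2)·v^3 + o(v^3), and the limit is (91/2)/(1) = 91/2.

91/2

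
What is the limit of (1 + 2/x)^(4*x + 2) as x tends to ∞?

Write it as [(1 + 2/x)^x]^(4) · (1 + 2/x)^(2). The bracketed term tends to e^(2) and the second factor to 1, so the limit is e^(8).

e^(8)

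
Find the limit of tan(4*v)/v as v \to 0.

4

Substitution gives 0/0.
Since tan(u)/u → 1 as u → 0, tan(4v)/(4v) → 1 and the limit is 4.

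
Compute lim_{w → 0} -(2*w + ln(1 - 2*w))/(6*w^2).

Direct substitution gives 0/0.
Apply L'Hôpital: lim (2 - 2/(1 - 2*w))/(-12*w), still 0/0.
After 2 applications of L'Hôpital's rule the quotient is (-4/(1 - 2*w)^2)/(-12); substituting w = 0 gives 1/3.

1/3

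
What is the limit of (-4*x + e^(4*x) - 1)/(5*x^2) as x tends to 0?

8/5

Direct substitution gives 0/0.
Apply L'Hôpital: lim (4*e^(4*x) - 4)/(10*x), still 0/0.
After 2 applications of L'Hôpital's rule the quotient is (16*e^(4*x))/(10); substituting x = 0 gives 8/5.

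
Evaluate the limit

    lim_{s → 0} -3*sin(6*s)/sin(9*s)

-2

Substitution gives 0/0.
Divide numerator and denominator by s: sin(6s)/s → 6 and sin(9s)/s → 9, so the limit is -3·6/9 = -2.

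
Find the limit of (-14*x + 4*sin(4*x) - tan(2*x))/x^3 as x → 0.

-136/3

Substitution gives 0/0 (the numerator vanishes to order 3).
Expand each term to order x^3: the coefficient of x^3 in −tan(2x) is -8/3 and in 4·sin(4x) is -128/3.
Lower-order terms cancel with the polynomial part, so the numerator is (-136/3)·x^3 + o(x^3), and the limit is (-136/3)/(1) = -136/3.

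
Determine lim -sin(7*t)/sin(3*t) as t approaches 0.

-7/3

Substitution gives 0/0.
Divide numerator and denominator by t: sin(7t)/t → 7 and sin(3t)/t → 3, so the limit is -1·7/3 = -7/3.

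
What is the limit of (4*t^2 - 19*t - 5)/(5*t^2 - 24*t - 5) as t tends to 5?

At t = 5 both the top and bottom vanish — a removable singularity. Factoring out (t - 5) from each leaves (4*t + 1)/(5*t + 1), which at t = 5 equals 21/26.

21/26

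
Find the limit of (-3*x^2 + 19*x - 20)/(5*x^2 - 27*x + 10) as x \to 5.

Direct substitution gives 0/0, so factor. Both numerator and denominator have (x - 5) as a factor.
After cancelling, the expression reduces to (4 - 3*x)/(5*x - 2).
Substituting x = 5 gives -11/23.

-11/23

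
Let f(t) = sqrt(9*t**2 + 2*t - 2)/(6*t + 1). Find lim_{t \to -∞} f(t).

For large |t|, √(9*t^2 + 2*t - 2) ≈ √9·|t| and the denominator ≈ 6t.
Since t → −∞, |t| = −t, giving −√9/(6) = -1/2.

-1/2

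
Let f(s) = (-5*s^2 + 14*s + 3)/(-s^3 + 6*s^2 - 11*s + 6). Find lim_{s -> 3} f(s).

Since s = 3 makes numerator and denominator zero, (s - 3) divides both.
Cancelling it gives (-5*s - 1)/(-s^2 + 3*s - 2); now plug in s = 3 to get 8.

8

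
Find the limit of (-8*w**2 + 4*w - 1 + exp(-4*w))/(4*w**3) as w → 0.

Direct substitution gives 0/0.
Apply L'Hôpital: lim (-16*w + 4 - 4*e^(-4*w))/(12*w^2), still 0/0.
Apply L'Hôpital: lim (-16 + 16*e^(-4*w))/(24*w), still 0/0.
After 3 applications of L'Hôpital's rule the quotient is (-64*e^(-4*w))/(24); substituting w = 0 gives -8/3.

-8/3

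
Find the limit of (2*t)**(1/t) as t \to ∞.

1

Base → ∞ and exponent → 0: an ∞^0 form.
Take logs: (1/t)·ln(2·t^1) = (ln 2 + 1·ln t)/t → 0.
So the limit is e^0 = 1.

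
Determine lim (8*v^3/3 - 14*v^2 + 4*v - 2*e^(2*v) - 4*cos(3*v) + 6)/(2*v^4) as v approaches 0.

Substitution gives 0/0; apply L'Hôpital's rule 4 times.
After differentiating numerator and denominator 4 times the quotient is (-32*e^(2*v) - 324*cos(3*v))/(48); at v = 0 this is -89/12.

-89/12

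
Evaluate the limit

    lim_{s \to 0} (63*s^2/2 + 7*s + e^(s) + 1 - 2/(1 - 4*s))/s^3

Substitution gives 0/0; apply L'Hôpital's rule 3 times.
After differentiating numerator and denominator 3 times the quotient is (e^(s) - 768/(4*s - 1)^4)/(6); at s = 0 this is -767/6.

-767/6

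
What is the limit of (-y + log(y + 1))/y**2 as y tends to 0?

-1/2

Direct substitution gives 0/0.
Apply L'Hôpital: lim (-1 + 1/(y + 1))/(2*y), still 0/0.
After 2 applications of L'Hôpital's rule the quotient is (-1/(y + 1)^2)/(2); substituting y = 0 gives -1/2.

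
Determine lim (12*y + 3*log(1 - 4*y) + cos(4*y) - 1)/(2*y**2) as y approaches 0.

-16

Substitution gives 0/0 (the numerator vanishes to order 2).
Expand each term to order y^2: the coefficient of y^2 in cos(4y) is -8 and in 3·ln(1 - 4y) is -24.
Lower-order terms cancel with the polynomial part, so the numerator is (-32)·y^2 + o(y^2), and the limit is (-32)/(2) = -16.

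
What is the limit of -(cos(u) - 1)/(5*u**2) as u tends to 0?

1/10

Direct substitution gives 0/0.
Apply L'Hôpital: lim (-sin(u))/(-10*u), still 0/0.
After 2 applications of L'Hôpital's rule the quotient is (-cos(u))/(-10); substituting u = 0 gives 1/10.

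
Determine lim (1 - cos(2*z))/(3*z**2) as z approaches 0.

2/3

Substitution gives 0/0.
Use (1 − cos u)/u² → 1/2 with u = 2z: the limit is 2²/(2·3) = 2/3.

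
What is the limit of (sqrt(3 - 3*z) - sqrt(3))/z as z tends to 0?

-√(3)/2

Substitution gives 0/0. Multiply numerator and denominator by the conjugate √(3 - 3z) + √3.
The numerator becomes (3 - 3z) − 3 = -3z, so the expression simplifies to -3/(√(3 - 3z) + √3).
Letting z → 0 gives -3/(2√3) = -√(3)/2.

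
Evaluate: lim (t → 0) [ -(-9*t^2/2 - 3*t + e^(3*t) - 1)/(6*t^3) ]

-3/4

Direct substitution gives 0/0.
Apply L'Hôpital: lim (-9*t + 3*e^(3*t) - 3)/(-18*t^2), still 0/0.
Apply L'Hôpital: lim (9*e^(3*t) - 9)/(-36*t), still 0/0.
After 3 applications of L'Hôpital's rule the quotient is (27*e^(3*t))/(-36); substituting t = 0 gives -3/4.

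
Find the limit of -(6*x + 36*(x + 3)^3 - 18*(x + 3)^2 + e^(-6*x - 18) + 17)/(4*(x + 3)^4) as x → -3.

-27/2

Direct substitution gives 0/0.
Apply L'Hôpital: lim (-36*x + 108*(x + 3)^2 - 6*e^(-6*x - 18) - 102)/(-16*(x + 3)^3), still 0/0.
Apply L'Hôpital: lim (216*x + 36*e^(-6*x - 18) + 612)/(-48*(x + 3)^2), still 0/0.
Apply L'Hôpital: lim (216 - 216*e^(-6*x - 18))/(-96*x - 288), still 0/0.
After 4 applications of L'Hôpital's rule the quotient is (1296*e^(-6*x - 18))/(-96); substituting x = -3 gives -27/2.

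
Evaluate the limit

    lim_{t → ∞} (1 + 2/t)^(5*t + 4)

e^(10)

The base → 1 and the exponent → ∞: a 1^∞ form.
Take logarithms: (5t + 4)·ln(1 + 2/t). Since ln(1+u) ~ u for small u, this behaves like (5t)·(2/t) → 10.
So the limit is e^(10).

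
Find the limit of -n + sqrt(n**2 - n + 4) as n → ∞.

An ∞ − ∞ form. Rationalising with the conjugate, the difference becomes (-n + 4) / (√(n^2 - n + 4) + n).
For large n the denominator behaves like 2·n, so the quotient tends to -1/2 = -1/2.

-1/2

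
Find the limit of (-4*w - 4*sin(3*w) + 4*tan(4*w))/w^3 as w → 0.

Substitution gives 0/0; apply L'Hôpital's rule 3 times.
After differentiating numerator and denominator 3 times the quotient is (108*cos(3*w) + 1536*tan(4*w)^4 + 2048*tan(4*w)^2 + 512)/(6); at w = 0 this is 310/3.

310/3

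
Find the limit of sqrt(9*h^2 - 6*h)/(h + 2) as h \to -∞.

-3

For large |h|, √(9*h^2 - 6*h) ≈ √9·|h| and the denominator ≈ h.
Since h → −∞, |h| = −h, giving −√9/(1) = -3.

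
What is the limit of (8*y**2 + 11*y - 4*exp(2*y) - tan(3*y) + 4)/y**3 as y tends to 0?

Substitution gives 0/0; apply L'Hôpital's rule 3 times.
After differentiating numerator and denominator 3 times the quotient is (-32*e^(2*y) - 162*tan(3*y)^4 - 216*tan(3*y)^2 - 54)/(6); at y = 0 this is -43/3.

-43/3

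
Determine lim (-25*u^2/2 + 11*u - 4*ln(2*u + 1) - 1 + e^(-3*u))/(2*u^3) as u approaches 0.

Substitution gives 0/0 (the numerator vanishes to order 3).
Expand each term to order u^3: the coefficient of u^3 in -4·ln(1 + 2u) is -32/3 and in e^(-3u) is -9/2.
Lower-order terms cancel with the polynomial part, so the numerator is (-91/6)·u^3 + o(u^3), and the limit is (-91/6)/(2) = -91/12.

-91/12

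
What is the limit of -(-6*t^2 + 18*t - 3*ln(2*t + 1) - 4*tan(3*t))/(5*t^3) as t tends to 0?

44/5

Substitution gives 0/0 (the numerator vanishes to order 3).
Expand each term to order t^3: the coefficient of t^3 in -4·tan(3t) is -36 and in -3·ln(1 + 2t) is -8.
Lower-order terms cancel with the polynomial part, so the numerator is (-44)·t^3 + o(t^3), and the limit is (-44)/(-5) = 44/5.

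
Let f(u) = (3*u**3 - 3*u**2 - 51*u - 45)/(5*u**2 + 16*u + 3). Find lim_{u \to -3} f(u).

-24/7

Direct substitution gives 0/0, so factor. Both numerator and denominator have (u + 3) as a factor.
After cancelling, the expression reduces to (3*u^2 - 12*u - 15)/(5*u + 1).
Substituting u = -3 gives -24/7.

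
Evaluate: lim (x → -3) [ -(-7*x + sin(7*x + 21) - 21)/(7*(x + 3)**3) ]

49/6

Direct substitution gives 0/0.
Apply L'Hôpital: lim (7*cos(7*x + 21) - 7)/(-21*(x + 3)^2), still 0/0.
Apply L'Hôpital: lim (-49*sin(7*x + 21))/(-42*x - 126), still 0/0.
After 3 applications of L'Hôpital's rule the quotient is (-343*cos(7*x + 21))/(-42); substituting x = -3 gives 49/6.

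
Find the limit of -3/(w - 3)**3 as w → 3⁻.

∞

As w → 3⁻, (w - 3) → 0⁻, so (w - 3)^3 → 0⁻ and -3/(w - 3)^3 → ∞.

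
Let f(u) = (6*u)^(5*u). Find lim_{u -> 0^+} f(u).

1

Base → 0⁺ and exponent → 0⁺: a 0^0 form.
Take logs: 5u·ln(6u). This is 0·(−∞); rewriting as ln(6u)/(1/(5u)) and applying L'Hôpital gives 0.
Hence the limit is e^0 = 1.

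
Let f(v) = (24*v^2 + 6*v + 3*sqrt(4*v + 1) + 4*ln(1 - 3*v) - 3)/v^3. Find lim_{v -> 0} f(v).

Substitution gives 0/0; apply L'Hôpital's rule 3 times.
After differentiating numerator and denominator 3 times the quotient is (72/(4*v + 1)^(5/2) + 216/(3*v - 1)^3)/(6); at v = 0 this is -24.

-24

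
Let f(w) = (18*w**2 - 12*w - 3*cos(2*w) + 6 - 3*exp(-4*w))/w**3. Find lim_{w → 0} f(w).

32

Substitution gives 0/0; apply L'Hôpital's rule 3 times.
After differentiating numerator and denominator 3 times the quotient is (-24*sin(2*w) + 192*e^(-4*w))/(6); at w = 0 this is 32.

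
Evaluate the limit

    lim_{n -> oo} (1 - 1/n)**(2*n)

e^(-2)

The base → 1 and the exponent → ∞: a 1^∞ form.
Take logarithms: (2n)·ln(1 - 1/n). Since ln(1+u) ~ u for small u, this behaves like (2n)·(-1/n) → -2.
So the limit is e^(-2).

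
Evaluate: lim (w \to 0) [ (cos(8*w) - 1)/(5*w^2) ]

Direct substitution gives 0/0.
Apply L'Hôpital: lim (-8*sin(8*w))/(10*w), still 0/0.
After 2 applications of L'Hôpital's rule the quotient is (-64*cos(8*w))/(10); substituting w = 0 gives -32/5.

-32/5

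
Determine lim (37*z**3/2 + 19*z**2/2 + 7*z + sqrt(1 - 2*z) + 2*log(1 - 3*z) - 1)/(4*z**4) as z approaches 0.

-329/32

Substitution gives 0/0 (the numerator vanishes to order 4).
Expand each term to order z^4: the coefficient of z^4 in √(1 - 2z) is -5/8 and in 2·ln(1 - 3z) is -81/2.
Lower-order terms cancel with the polynomial part, so the numerator is (-329/8)·z^4 + o(z^4), and the limit is (-329/8)/(4) = -329/32.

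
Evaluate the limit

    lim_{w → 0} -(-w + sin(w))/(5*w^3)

1/30

Direct substitution gives 0/0.
Apply L'Hôpital: lim (cos(w) - 1)/(-15*w^2), still 0/0.
Apply L'Hôpital: lim (-sin(w))/(-30*w), still 0/0.
After 3 applications of L'Hôpital's rule the quotient is (-cos(w))/(-30); substituting w = 0 gives 1/30.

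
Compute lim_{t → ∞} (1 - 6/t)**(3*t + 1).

e^(-18)

Let L be the limit and take ln: ln L = lim (3t + 1)·ln(1 - 6/t) = lim (3t + 1)·(-6/t + O(1/t²)) = -18.
Hence L = e^(-18).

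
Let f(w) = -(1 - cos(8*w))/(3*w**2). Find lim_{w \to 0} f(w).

-32/3

Substitution gives 0/0.
Use (1 − cos u)/u² → 1/2 with u = 8w: the limit is 8²/(2·(-3)) = -32/3.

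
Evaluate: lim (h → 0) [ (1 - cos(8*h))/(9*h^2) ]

Substitution gives 0/0.
Use (1 − cos u)/u² → 1/2 with u = 8h: the limit is 8²/(2·9) = 32/9.

32/9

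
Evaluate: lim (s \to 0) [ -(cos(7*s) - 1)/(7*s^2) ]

Direct substitution gives 0/0.
Apply L'Hôpital: lim (-7*sin(7*s))/(-14*s), still 0/0.
After 2 applications of L'Hôpital's rule the quotient is (-49*cos(7*s))/(-14); substituting s = 0 gives 7/2.

7/2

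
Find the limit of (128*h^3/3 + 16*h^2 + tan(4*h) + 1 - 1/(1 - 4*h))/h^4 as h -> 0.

-256

Substitution gives 0/0 (the numerator vanishes to order 4).
Expand each term to order h^4: the coefficient of h^4 in −1/(1 - 4h) is -256 and in tan(4h) is 0.
Lower-order terms cancel with the polynomial part, so the numerator is (-256)·h^4 + o(h^4), and the limit is (-256)/(1) = -256.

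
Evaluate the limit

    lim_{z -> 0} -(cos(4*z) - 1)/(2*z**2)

4

Direct substitution gives 0/0.
Apply L'Hôpital: lim (-4*sin(4*z))/(-4*z), still 0/0.
After 2 applications of L'Hôpital's rule the quotient is (-16*cos(4*z))/(-4); substituting z = 0 gives 4.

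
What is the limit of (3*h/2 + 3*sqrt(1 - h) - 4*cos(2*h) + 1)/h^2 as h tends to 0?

61/8

Substitution gives 0/0; apply L'Hôpital's rule 2 times.
After differentiating numerator and denominator 2 times the quotient is (16*cos(2*h) - 3/(4*(1 - h)^(3/2)))/(2); at h = 0 this is 61/8.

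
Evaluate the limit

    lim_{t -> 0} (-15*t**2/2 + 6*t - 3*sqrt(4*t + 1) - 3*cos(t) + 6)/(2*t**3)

-6

Substitution gives 0/0 (the numerator vanishes to order 3).
Expand each term to order t^3: the coefficient of t^3 in -3·√(1 + 4t) is -12 and in -3·cos(t) is 0.
Lower-order terms cancel with the polynomial part, so the numerator is (-12)·t^3 + o(t^3), and the limit is (-12)/(2) = -6.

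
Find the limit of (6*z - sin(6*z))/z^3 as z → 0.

Direct substitution gives 0/0.
Apply L'Hôpital: lim (6 - 6*cos(6*z))/(3*z^2), still 0/0.
Apply L'Hôpital: lim (36*sin(6*z))/(6*z), still 0/0.
After 3 applications of L'Hôpital's rule the quotient is (216*cos(6*z))/(6); substituting z = 0 gives 36.

36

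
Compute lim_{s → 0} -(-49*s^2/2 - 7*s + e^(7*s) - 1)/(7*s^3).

-49/6

Direct substitution gives 0/0.
Apply L'Hôpital: lim (-49*s + 7*e^(7*s) - 7)/(-21*s^2), still 0/0.
Apply L'Hôpital: lim (49*e^(7*s) - 49)/(-42*s), still 0/0.
After 3 applications of L'Hôpital's rule the quotient is (343*e^(7*s))/(-42); substituting s = 0 gives -49/6.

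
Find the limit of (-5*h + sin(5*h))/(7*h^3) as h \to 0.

Direct substitution gives 0/0.
Apply L'Hôpital: lim (5*cos(5*h) - 5)/(21*h^2), still 0/0.
Apply L'Hôpital: lim (-25*sin(5*h))/(42*h), still 0/0.
After 3 applications of L'Hôpital's rule the quotient is (-125*cos(5*h))/(42); substituting h = 0 gives -125/42.

-125/42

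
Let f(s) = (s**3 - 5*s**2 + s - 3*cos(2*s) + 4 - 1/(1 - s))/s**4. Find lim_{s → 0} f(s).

-3

Substitution gives 0/0; apply L'Hôpital's rule 4 times.
After differentiating numerator and denominator 4 times the quotient is (-48*cos(2*s) + 24/(s - 1)^5)/(24); at s = 0 this is -3.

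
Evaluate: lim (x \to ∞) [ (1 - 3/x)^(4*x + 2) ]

The base → 1 and the exponent → ∞: a 1^∞ form.
Take logarithms: (4x + 2)·ln(1 - 3/x). Since ln(1+u) ~ u for small u, this behaves like (4x)·(-3/x) → -12.
So the limit is e^(-12).

e^(-12)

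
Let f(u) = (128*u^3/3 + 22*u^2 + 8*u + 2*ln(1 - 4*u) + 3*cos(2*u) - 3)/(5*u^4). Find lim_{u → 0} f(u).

Substitution gives 0/0 (the numerator vanishes to order 4).
Expand each term to order u^4: the coefficient of u^4 in 2·ln(1 - 4u) is -128 and in 3·cos(2u) is 2.
Lower-order terms cancel with the polynomial part, so the numerator is (-126)·u^4 + o(u^4), and the limit is (-126)/(5) = -126/5.

-126/5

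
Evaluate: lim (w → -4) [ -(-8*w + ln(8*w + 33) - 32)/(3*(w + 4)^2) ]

32/3

Direct substitution gives 0/0.
Apply L'Hôpital: lim (-8 + 8/(8*w + 33))/(-6*w - 24), still 0/0.
After 2 applications of L'Hôpital's rule the quotient is (-64/(8*w + 33)^2)/(-6); substituting w = -4 gives 32/3.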